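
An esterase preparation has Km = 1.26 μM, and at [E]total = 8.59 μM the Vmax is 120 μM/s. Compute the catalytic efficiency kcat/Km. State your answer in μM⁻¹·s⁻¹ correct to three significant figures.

kcat = Vmax/[E]total = 120/8.59 = 14.0 s⁻¹.
kcat/Km = 14.0/1.26 = 11.1 μM⁻¹·s⁻¹.

11.1 μM⁻¹·s⁻¹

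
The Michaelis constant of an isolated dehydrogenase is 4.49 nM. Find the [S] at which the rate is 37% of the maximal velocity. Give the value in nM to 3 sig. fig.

2.64 nM

v/Vmax = [S]/(Km+[S]) = 0.37, so [S] = Km·0.37/(1 − 0.37) = 4.49 × 0.5873.
[S] = 2.64 nM.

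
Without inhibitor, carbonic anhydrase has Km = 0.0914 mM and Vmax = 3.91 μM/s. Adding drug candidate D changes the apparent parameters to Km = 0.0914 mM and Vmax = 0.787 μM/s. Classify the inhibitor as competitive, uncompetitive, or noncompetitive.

Vmax decreases (3.91 → 0.787 μM/s) while Km is unchanged — pure noncompetitive inhibition.

noncompetitive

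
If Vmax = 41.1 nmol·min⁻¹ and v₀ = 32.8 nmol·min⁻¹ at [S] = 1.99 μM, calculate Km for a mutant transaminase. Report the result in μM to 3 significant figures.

v/Vmax = 32.8/41.1 = 0.7981 = [S]/(Km+[S]).
So Km + [S] = [S]/0.7981 = 2.494 μM, giving Km = 2.494 − 1.99 = 0.504 μM.

0.504 μM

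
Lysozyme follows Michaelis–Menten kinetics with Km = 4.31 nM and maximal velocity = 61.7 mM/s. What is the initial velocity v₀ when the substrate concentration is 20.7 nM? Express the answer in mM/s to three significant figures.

v = Vmax·[S]/(Km + [S]) = 61.7 × 20.7 / (4.31 + 20.7)
  = 1277 / 25.01 = 51.1 mM/s.

51.1 mM/s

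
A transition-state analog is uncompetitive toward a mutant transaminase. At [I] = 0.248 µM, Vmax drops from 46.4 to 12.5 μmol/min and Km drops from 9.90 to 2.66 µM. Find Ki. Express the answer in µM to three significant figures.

0.0914 µM

Uncompetitive: Vmax,app = Vmax/α (and Km,app = Km/α) with α = 1 + [I]/Ki.
α = Vmax/Vmax,app = 46.4/12.5 = 3.712.
Since α = 1 + [I]/Ki, [I]/Ki = 3.712 − 1 = 2.712 and Ki = 0.248/2.712 = 0.0914 µM.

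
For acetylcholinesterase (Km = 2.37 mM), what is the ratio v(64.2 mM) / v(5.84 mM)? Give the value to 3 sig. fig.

The fractional saturations are [S]/(Km+[S]) = 5.84/8.210 = 0.7113 and 64.2/66.57 = 0.9644.
v₂/v₁ is just their ratio: 0.9644/0.7113 = 1.36.

1.36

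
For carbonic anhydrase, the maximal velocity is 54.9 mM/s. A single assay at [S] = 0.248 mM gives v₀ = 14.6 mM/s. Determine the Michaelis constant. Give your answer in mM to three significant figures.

0.685 mM

v/Vmax = 14.6/54.9 = 0.2659 = [S]/(Km+[S]).
So Km + [S] = [S]/0.2659 = 0.9325 mM, giving Km = 0.9325 − 0.248 = 0.685 mM.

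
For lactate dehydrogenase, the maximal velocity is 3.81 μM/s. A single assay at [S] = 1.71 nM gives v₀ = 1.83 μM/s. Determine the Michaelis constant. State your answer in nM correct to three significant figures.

From v = Vmax[S]/(Km+[S]), Km = [S](Vmax − v)/v.
Km = 1.71 × (3.81 − 1.83) / 1.83 = 3.386/1.83 = 1.85 nM.

1.85 nM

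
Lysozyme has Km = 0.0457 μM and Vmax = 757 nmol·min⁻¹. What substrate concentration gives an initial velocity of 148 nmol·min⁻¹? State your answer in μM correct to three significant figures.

The required fractional saturation is v/Vmax = 148/757 = 0.1955.
Then [S]/(Km+[S]) = 0.1955 ⇒ [S] = 0.0457 × 0.1955/(1 − 0.1955) = 0.0111 μM.

0.0111 μM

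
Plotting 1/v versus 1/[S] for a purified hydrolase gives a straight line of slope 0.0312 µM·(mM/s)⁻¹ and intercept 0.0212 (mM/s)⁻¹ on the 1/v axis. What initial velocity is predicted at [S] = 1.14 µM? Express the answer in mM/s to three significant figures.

20.6 mM/s

The y-intercept is 1/Vmax, so Vmax = 1/0.0212 = 47.2 mM/s.
The slope is Km/Vmax, so Km = 0.0312 × 47.2 = 1.47 µM.
Then v = 47.2 × 1.14/(1.47 + 1.14) = 20.6 mM/s.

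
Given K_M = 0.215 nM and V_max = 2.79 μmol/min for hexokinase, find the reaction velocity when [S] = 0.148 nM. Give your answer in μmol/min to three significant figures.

v = Vmax·[S]/(Km + [S]) = 2.79 × 0.148 / (0.215 + 0.148)
  = 0.4129 / 0.3630 = 1.14 μmol/min.

1.14 μmol/min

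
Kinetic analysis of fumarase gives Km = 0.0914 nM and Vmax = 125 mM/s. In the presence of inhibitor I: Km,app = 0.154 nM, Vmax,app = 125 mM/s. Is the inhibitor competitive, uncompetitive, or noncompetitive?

competitive

Km increases (0.0914 → 0.154 nM) while Vmax is unchanged — the hallmark of competitive inhibition.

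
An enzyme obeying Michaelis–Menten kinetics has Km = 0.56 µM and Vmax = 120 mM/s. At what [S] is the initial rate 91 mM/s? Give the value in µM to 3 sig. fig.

The required fractional saturation is v/Vmax = 91/120 = 0.7583.
Then [S]/(Km+[S]) = 0.7583 ⇒ [S] = 0.56 × 0.7583/(1 − 0.7583) = 1.76 µM.

1.76 µM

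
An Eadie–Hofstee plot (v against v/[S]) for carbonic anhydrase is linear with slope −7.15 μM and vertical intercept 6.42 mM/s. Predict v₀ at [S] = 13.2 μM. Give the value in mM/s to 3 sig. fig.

In the Eadie–Hofstee form v = Vmax − Km·(v/[S]), the slope is −Km and the intercept is Vmax, so Km = 7.15 μM and Vmax = 6.42 mM/s.
v = 6.42 × 13.2/(7.15 + 13.2) = 4.16 mM/s.

4.16 mM/s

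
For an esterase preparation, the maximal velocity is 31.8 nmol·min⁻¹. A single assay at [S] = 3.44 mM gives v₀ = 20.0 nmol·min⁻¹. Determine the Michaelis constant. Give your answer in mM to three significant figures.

2.03 mM

v/Vmax = 20.0/31.8 = 0.6289 = [S]/(Km+[S]).
So Km + [S] = [S]/0.6289 = 5.470 mM, giving Km = 5.470 − 3.44 = 2.03 mM.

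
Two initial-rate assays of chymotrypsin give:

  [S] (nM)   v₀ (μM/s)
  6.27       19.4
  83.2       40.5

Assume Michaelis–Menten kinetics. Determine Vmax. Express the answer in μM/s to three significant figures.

44.4 μM/s

In reciprocal form, 1/v = (Km/Vmax)·(1/[S]) + 1/Vmax. The two points give (1/[S], 1/v) = (0.1595, 0.05155) and (0.01202, 0.02469).
Slope = (0.05155 − 0.02469)/(0.1595 − 0.01202) = 0.1821; intercept = 0.05155 − 0.1821×0.1595 = 0.02250.
Vmax = 1/intercept = 44.4 μM/s; Km = slope × Vmax = 0.1821 × 44.4 = 8.09 nM.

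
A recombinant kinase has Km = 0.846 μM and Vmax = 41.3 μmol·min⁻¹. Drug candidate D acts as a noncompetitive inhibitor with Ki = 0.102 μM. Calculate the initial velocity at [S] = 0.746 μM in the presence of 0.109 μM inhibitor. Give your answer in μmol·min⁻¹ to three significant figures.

9.36 μmol·min⁻¹

α = 1 + [I]/Ki = 1 + 0.109/0.102 = 2.069.
For a noncompetitive inhibitor, Vmax is reduced to Vmax/α while Km is unchanged: Km,app = 0.846 μM, Vmax,app = 20.0 μmol·min⁻¹.
v = Vmax,app·[S]/(Km,app + [S]) = 20.0 × 0.746/(0.846 + 0.746) = 9.36 μmol·min⁻¹.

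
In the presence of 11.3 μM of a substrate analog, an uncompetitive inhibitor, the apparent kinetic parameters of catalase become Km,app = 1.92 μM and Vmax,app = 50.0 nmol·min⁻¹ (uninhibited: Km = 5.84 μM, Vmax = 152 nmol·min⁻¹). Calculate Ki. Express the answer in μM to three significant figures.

5.54 μM

Uncompetitive: Vmax,app = Vmax/α (and Km,app = Km/α) with α = 1 + [I]/Ki.
α = Vmax/Vmax,app = 152/50.0 = 3.040.
Ki = [I]/(α − 1) = 11.3/2.040 = 5.54 μM.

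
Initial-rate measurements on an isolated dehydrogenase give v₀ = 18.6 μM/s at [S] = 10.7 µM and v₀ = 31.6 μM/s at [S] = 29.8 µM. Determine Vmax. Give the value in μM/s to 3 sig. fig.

51.9 μM/s

From v = Vmax[S]/(Km+[S]), each point gives Vmax = v(Km+[S])/[S].
Equating: 18.6(Km+10.7)/10.7 = 31.6(Km+29.8)/29.8.
1.738·Km + 18.6 = 1.060·Km + 31.6, so (1.738 − 1.060)·Km = 31.6 − 18.6.
Km = 13.00/0.6779 = 19.2 µM; then Vmax = 18.6(19.2+10.7)/10.7 = 51.9 μM/s.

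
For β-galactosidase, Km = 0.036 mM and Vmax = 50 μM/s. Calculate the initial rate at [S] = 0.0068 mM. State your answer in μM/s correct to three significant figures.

[S]/(Km+[S]) = 0.0068/0.04280 = 0.1589, the fractional saturation.
v = 0.1589 × Vmax = 0.1589 × 50 = 7.94 μM/s.

7.94 μM/s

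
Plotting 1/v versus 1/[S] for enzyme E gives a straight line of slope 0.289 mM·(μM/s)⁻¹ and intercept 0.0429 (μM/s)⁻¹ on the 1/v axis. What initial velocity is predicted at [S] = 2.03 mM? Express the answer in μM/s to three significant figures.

The y-intercept is 1/Vmax, so Vmax = 1/0.0429 = 23.3 μM/s.
The slope is Km/Vmax, so Km = 0.289 × 23.3 = 6.74 mM.
Then v = 23.3 × 2.03/(6.74 + 2.03) = 5.40 μM/s.

5.40 μM/s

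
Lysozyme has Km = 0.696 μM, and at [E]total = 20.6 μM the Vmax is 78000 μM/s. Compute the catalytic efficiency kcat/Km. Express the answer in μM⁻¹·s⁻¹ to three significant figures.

5440 μM⁻¹·s⁻¹

kcat = Vmax/[E]total = 78000/20.6 = 3790 s⁻¹.
kcat/Km = 3790/0.696 = 5440 μM⁻¹·s⁻¹.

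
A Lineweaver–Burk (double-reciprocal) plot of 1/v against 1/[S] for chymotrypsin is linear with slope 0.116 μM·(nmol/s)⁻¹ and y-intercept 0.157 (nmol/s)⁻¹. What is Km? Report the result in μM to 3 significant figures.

y-intercept = 1/Vmax ⇒ Vmax = 6.37 nmol/s; slope = Km/Vmax ⇒ Km = slope × Vmax.
Km = 0.116 × 6.37 = 0.739 μM.

0.739 μM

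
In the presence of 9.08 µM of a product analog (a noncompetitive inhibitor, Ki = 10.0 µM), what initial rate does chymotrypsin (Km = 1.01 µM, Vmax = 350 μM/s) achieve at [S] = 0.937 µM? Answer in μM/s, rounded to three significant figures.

88.3 μM/s

With α = 1 + [I]/Ki = 1 + 9.08/10.0 = 1.908, the noncompetitive rate law is v = (Vmax/α)·[S] / (Km + [S]).
v = (350/1.908)×0.937 / (1.01 + 0.937) = 171.9/1.947 = 88.3 μM/s.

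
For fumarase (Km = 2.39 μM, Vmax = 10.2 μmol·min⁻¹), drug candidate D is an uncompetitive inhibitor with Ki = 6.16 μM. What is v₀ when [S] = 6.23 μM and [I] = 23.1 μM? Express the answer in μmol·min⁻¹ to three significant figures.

1.99 μmol·min⁻¹

α = 1 + [I]/Ki = 1 + 23.1/6.16 = 4.750.
For an uncompetitive inhibitor, both parameters are divided by α, giving Vmax/α and Km/α: Km,app = 0.503 μM, Vmax,app = 2.15 μmol·min⁻¹.
v = Vmax,app·[S]/(Km,app + [S]) = 2.15 × 6.23/(0.503 + 6.23) = 1.99 μmol·min⁻¹.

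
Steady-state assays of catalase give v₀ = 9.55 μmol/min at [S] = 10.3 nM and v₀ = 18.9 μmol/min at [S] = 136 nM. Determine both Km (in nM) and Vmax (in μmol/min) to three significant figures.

Km = 11.9 nM; Vmax = 20.5 μmol/min

In reciprocal form, 1/v = (Km/Vmax)·(1/[S]) + 1/Vmax. The two points give (1/[S], 1/v) = (0.09709, 0.1047) and (0.007353, 0.05291).
Slope = (0.1047 − 0.05291)/(0.09709 − 0.007353) = 0.5773; intercept = 0.1047 − 0.5773×0.09709 = 0.04867.
Vmax = 1/intercept = 20.5 μmol/min; Km = slope × Vmax = 0.5773 × 20.5 = 11.9 nM.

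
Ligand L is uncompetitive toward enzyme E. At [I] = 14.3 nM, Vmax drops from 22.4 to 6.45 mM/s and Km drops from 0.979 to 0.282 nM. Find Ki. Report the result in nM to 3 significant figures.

Uncompetitive: Vmax,app = Vmax/α (and Km,app = Km/α) with α = 1 + [I]/Ki.
α = Vmax/Vmax,app = 22.4/6.45 = 3.473.
Ki = [I]/(α − 1) = 14.3/2.473 = 5.78 nM.

5.78 nM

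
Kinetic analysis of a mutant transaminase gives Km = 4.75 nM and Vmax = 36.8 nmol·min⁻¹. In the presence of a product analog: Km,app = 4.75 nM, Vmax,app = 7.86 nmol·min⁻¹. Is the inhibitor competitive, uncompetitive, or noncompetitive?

noncompetitive

Vmax decreases (36.8 → 7.86 nmol·min⁻¹) while Km is unchanged — pure noncompetitive inhibition.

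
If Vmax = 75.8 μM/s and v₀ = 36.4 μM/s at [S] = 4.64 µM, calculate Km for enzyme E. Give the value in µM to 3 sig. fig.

From v = Vmax[S]/(Km+[S]), Km = [S](Vmax − v)/v.
Km = 4.64 × (75.8 − 36.4) / 36.4 = 182.8/36.4 = 5.02 µM.

5.02 µM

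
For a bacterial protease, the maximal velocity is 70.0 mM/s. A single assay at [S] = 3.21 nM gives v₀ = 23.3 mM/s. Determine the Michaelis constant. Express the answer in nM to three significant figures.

v/Vmax = 23.3/70.0 = 0.3329 = [S]/(Km+[S]).
So Km + [S] = [S]/0.3329 = 9.644 nM, giving Km = 9.644 − 3.21 = 6.43 nM.

6.43 nM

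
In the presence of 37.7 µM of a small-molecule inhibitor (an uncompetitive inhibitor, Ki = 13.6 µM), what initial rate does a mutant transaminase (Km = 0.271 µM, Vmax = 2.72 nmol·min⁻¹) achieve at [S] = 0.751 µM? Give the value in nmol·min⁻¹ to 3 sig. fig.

0.658 nmol·min⁻¹

With α = 1 + [I]/Ki = 1 + 37.7/13.6 = 3.772, the uncompetitive rate law is v = (Vmax/α)·[S] / (Km/α + [S]).
v = (2.72/3.772)×0.751 / (0.271/3.772 + 0.751) = 0.5415/0.8228 = 0.658 nmol·min⁻¹.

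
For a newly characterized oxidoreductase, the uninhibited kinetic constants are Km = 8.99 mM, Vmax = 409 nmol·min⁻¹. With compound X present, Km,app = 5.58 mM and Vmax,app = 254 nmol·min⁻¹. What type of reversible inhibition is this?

uncompetitive

Both Km and Vmax decrease by the same factor (~1.61-fold) — characteristic of uncompetitive inhibition.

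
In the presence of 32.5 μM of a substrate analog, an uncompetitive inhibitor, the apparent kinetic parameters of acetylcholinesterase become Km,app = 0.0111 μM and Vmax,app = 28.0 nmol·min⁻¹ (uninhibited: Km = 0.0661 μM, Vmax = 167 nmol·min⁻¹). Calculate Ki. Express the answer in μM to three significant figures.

Uncompetitive: Vmax,app = Vmax/α (and Km,app = Km/α) with α = 1 + [I]/Ki.
α = Vmax/Vmax,app = 167/28.0 = 5.964.
Since α = 1 + [I]/Ki, [I]/Ki = 5.964 − 1 = 4.964 and Ki = 32.5/4.964 = 6.55 μM.

6.55 μM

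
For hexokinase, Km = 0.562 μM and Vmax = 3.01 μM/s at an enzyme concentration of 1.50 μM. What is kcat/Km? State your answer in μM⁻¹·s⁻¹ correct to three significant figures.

3.57 μM⁻¹·s⁻¹

kcat = Vmax/[E]total = 3.01/1.50 = 2.01 s⁻¹.
kcat/Km = 2.01/0.562 = 3.57 μM⁻¹·s⁻¹.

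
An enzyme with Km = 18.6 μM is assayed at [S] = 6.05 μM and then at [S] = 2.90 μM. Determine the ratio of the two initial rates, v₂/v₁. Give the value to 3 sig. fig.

0.550

Since Vmax cancels, v₂/v₁ = [S]₂(Km+[S]₁) / [S]₁(Km+[S]₂).
= 2.90×(18.6+6.05) / (6.05×(18.6+2.90)) = 71.48/130.1 = 0.550.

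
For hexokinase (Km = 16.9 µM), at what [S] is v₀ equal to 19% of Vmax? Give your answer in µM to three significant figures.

v/Vmax = [S]/(Km+[S]) = 0.19, so [S] = Km·0.19/(1 − 0.19) = 16.9 × 0.2346.
[S] = 3.96 µM.

3.96 µM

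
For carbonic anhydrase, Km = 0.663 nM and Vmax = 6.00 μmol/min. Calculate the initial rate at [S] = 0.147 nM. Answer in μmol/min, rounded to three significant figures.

1.09 μmol/min

v = Vmax·[S]/(Km + [S]) = 6.00 × 0.147 / (0.663 + 0.147)
  = 0.8820 / 0.8100 = 1.09 μmol/min.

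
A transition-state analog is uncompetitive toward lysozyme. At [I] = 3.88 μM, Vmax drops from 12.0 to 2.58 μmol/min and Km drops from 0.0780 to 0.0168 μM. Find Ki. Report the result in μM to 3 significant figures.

1.06 μM

Uncompetitive: Vmax,app = Vmax/α (and Km,app = Km/α) with α = 1 + [I]/Ki.
α = Vmax/Vmax,app = 12.0/2.58 = 4.651.
Since α = 1 + [I]/Ki, [I]/Ki = 4.651 − 1 = 3.651 and Ki = 3.88/3.651 = 1.06 μM.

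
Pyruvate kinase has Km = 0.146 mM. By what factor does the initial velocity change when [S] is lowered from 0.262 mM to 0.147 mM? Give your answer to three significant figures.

Since Vmax cancels, v₂/v₁ = [S]₂(Km+[S]₁) / [S]₁(Km+[S]₂).
= 0.147×(0.146+0.262) / (0.262×(0.146+0.147)) = 0.05998/0.07677 = 0.781.

0.781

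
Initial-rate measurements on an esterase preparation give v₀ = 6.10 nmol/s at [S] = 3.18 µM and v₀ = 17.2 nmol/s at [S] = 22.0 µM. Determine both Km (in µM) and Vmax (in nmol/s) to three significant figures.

From v = Vmax[S]/(Km+[S]), each point gives Vmax = v(Km+[S])/[S].
Equating: 6.10(Km+3.18)/3.18 = 17.2(Km+22.0)/22.0.
1.918·Km + 6.10 = 0.7818·Km + 17.2, so (1.918 − 0.7818)·Km = 17.2 − 6.10.
Km = 11.10/1.136 = 9.77 µM; then Vmax = 6.10(9.77+3.18)/3.18 = 24.8 nmol/s.

Km = 9.77 µM; Vmax = 24.8 nmol/s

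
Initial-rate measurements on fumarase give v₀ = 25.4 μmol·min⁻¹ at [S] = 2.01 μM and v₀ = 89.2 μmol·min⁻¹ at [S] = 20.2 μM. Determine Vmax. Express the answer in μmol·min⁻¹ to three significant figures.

From v = Vmax[S]/(Km+[S]), each point gives Vmax = v(Km+[S])/[S].
Equating: 25.4(Km+2.01)/2.01 = 89.2(Km+20.2)/20.2.
12.64·Km + 25.4 = 4.416·Km + 89.2, so (12.64 − 4.416)·Km = 89.2 − 25.4.
Km = 63.80/8.221 = 7.76 μM; then Vmax = 25.4(7.76+2.01)/2.01 = 123 μmol·min⁻¹.

123 μmol·min⁻¹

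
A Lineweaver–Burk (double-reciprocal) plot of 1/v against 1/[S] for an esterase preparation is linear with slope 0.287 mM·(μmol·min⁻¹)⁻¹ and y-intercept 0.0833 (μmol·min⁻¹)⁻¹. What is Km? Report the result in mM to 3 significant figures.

3.45 mM

y-intercept = 1/Vmax ⇒ Vmax = 12.0 μmol·min⁻¹; slope = Km/Vmax ⇒ Km = slope × Vmax.
Km = 0.287 × 12.0 = 3.45 mM.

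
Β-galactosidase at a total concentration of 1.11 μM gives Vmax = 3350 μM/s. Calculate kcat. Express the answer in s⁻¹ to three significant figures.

kcat = Vmax/[E]total = 3350 μM/s / 1.11 μM = 3020 s⁻¹.

3020 s⁻¹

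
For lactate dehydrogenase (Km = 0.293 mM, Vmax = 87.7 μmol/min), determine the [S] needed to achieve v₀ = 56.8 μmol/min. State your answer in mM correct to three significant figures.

The required fractional saturation is v/Vmax = 56.8/87.7 = 0.6477.
Then [S]/(Km+[S]) = 0.6477 ⇒ [S] = 0.293 × 0.6477/(1 − 0.6477) = 0.539 mM.

0.539 mM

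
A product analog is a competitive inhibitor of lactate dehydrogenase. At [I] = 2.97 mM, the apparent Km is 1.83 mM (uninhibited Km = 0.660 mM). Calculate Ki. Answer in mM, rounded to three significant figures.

1.68 mM

Competitive: Km,app = α·Km with α = 1 + [I]/Ki.
α = Km,app/Km = 1.83/0.660 = 2.773.
Ki = [I]/(α − 1) = 2.97/1.773 = 1.68 mM.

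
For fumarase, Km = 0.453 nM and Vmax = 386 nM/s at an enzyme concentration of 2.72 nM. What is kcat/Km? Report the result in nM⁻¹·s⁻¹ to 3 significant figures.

kcat = Vmax/[E]total = 386/2.72 = 142 s⁻¹.
kcat/Km = 142/0.453 = 313 nM⁻¹·s⁻¹.

313 nM⁻¹·s⁻¹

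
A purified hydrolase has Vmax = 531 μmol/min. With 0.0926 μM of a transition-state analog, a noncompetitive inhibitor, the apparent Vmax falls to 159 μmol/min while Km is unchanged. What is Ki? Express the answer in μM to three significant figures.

Noncompetitive: Vmax,app = Vmax/α with α = 1 + [I]/Ki.
α = Vmax/Vmax,app = 531/159 = 3.340.
Since α = 1 + [I]/Ki, [I]/Ki = 3.340 − 1 = 2.340 and Ki = 0.0926/2.340 = 0.0396 μM.

0.0396 μM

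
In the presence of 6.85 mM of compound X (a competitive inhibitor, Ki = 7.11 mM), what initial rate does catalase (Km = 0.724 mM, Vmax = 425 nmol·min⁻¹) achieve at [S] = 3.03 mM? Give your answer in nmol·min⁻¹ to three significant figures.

α = 1 + [I]/Ki = 1 + 6.85/7.11 = 1.963.
For a competitive inhibitor, Vmax is unchanged and the apparent Km becomes α·Km: Km,app = 1.42 mM, Vmax,app = 425 nmol·min⁻¹.
v = Vmax,app·[S]/(Km,app + [S]) = 425 × 3.03/(1.42 + 3.03) = 289 nmol·min⁻¹.

289 nmol·min⁻¹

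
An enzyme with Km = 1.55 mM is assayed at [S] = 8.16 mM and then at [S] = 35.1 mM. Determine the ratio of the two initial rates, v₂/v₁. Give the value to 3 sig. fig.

1.14

The fractional saturations are [S]/(Km+[S]) = 8.16/9.710 = 0.8404 and 35.1/36.65 = 0.9577.
v₂/v₁ is just their ratio: 0.9577/0.8404 = 1.14.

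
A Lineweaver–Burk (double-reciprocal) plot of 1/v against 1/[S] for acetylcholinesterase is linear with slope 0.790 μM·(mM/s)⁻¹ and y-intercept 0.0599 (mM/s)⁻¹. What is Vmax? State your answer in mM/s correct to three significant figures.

The y-intercept of a Lineweaver–Burk plot equals 1/Vmax, so Vmax = 1/0.0599 = 16.7 mM/s.

16.7 mM/s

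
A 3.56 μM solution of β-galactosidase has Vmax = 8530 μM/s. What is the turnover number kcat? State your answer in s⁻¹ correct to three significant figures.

2400 s⁻¹

kcat = Vmax/[E]total = 8530 μM/s / 3.56 μM = 2400 s⁻¹.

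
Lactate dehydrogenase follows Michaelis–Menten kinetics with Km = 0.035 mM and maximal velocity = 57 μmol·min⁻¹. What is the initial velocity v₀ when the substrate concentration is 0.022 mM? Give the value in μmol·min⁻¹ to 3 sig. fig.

[S]/(Km+[S]) = 0.022/0.05700 = 0.3860, the fractional saturation.
v = 0.3860 × Vmax = 0.3860 × 57 = 22.0 μmol·min⁻¹.

22.0 μmol·min⁻¹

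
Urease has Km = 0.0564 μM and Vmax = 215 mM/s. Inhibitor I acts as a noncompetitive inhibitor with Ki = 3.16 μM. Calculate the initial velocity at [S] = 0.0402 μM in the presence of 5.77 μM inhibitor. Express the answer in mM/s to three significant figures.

31.7 mM/s

With α = 1 + [I]/Ki = 1 + 5.77/3.16 = 2.826, the noncompetitive rate law is v = (Vmax/α)·[S] / (Km + [S]).
v = (215/2.826)×0.0402 / (0.0564 + 0.0402) = 3.058/0.09660 = 31.7 mM/s.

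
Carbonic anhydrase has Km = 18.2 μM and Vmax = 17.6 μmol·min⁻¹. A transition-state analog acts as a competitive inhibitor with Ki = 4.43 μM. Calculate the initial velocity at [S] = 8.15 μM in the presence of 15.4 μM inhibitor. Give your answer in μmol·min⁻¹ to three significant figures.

1.60 μmol·min⁻¹

With α = 1 + [I]/Ki = 1 + 15.4/4.43 = 4.476, the competitive rate law is v = Vmax[S] / (αKm + [S]).
v = 17.6×8.15 / (4.476×18.2 + 8.15) = 143.4/89.62 = 1.60 μmol·min⁻¹.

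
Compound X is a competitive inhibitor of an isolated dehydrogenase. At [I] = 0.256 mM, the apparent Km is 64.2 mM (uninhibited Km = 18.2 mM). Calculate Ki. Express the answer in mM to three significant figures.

Competitive: Km,app = α·Km with α = 1 + [I]/Ki.
α = Km,app/Km = 64.2/18.2 = 3.527.
Ki = [I]/(α − 1) = 0.256/2.527 = 0.101 mM.

0.101 mM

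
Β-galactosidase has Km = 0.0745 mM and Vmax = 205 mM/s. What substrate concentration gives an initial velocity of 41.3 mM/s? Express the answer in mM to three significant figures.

Rearranging v = Vmax[S]/(Km+[S]) gives [S] = Km·v/(Vmax − v).
[S] = 0.0745 × 41.3 / (205 − 41.3) = 3.077/163.7 = 0.0188 mM.

0.0188 mM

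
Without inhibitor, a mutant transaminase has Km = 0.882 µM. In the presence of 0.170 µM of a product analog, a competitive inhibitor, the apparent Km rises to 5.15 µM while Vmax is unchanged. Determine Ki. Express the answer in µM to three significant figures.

0.0351 µM

Competitive: Km,app = α·Km with α = 1 + [I]/Ki.
α = Km,app/Km = 5.15/0.882 = 5.839.
Since α = 1 + [I]/Ki, [I]/Ki = 5.839 − 1 = 4.839 and Ki = 0.170/4.839 = 0.0351 µM.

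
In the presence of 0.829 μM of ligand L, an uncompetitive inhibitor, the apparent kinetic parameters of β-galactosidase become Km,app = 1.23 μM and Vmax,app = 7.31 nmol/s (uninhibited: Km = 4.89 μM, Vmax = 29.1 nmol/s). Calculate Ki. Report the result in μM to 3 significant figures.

Uncompetitive: Vmax,app = Vmax/α (and Km,app = Km/α) with α = 1 + [I]/Ki.
α = Vmax/Vmax,app = 29.1/7.31 = 3.981.
Ki = [I]/(α − 1) = 0.829/2.981 = 0.278 μM.

0.278 μM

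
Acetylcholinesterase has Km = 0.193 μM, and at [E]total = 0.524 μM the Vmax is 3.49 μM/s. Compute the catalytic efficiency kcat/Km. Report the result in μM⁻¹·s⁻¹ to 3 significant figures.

34.5 μM⁻¹·s⁻¹

kcat = Vmax/[E]total = 3.49/0.524 = 6.66 s⁻¹.
kcat/Km = 6.66/0.193 = 34.5 μM⁻¹·s⁻¹.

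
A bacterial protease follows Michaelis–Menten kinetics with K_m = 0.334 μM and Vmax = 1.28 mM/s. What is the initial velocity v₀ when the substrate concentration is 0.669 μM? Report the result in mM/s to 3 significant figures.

0.854 mM/s

[S]/(Km+[S]) = 0.669/1.003 = 0.6670, the fractional saturation.
v = 0.6670 × Vmax = 0.6670 × 1.28 = 0.854 mM/s.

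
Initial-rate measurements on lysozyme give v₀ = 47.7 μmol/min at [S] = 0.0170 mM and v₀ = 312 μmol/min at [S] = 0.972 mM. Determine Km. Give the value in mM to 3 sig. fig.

From v = Vmax[S]/(Km+[S]), each point gives Vmax = v(Km+[S])/[S].
Equating: 47.7(Km+0.0170)/0.0170 = 312(Km+0.972)/0.972.
2806·Km + 47.7 = 321.0·Km + 312, so (2806 − 321.0)·Km = 312 − 47.7.
Km = 264.3/2485 = 0.106 mM; then Vmax = 47.7(0.106+0.0170)/0.0170 = 346 μmol/min.

0.106 mM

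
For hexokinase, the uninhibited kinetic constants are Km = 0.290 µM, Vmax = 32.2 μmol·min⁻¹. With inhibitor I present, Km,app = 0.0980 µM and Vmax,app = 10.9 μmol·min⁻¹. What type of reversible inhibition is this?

Both Km and Vmax decrease by the same factor (~2.96-fold) — characteristic of uncompetitive inhibition.

uncompetitive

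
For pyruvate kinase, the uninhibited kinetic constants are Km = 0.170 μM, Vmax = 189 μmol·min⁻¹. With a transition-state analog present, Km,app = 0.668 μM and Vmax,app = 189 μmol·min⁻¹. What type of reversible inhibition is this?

Km increases (0.170 → 0.668 μM) while Vmax is unchanged — the hallmark of competitive inhibition.

competitive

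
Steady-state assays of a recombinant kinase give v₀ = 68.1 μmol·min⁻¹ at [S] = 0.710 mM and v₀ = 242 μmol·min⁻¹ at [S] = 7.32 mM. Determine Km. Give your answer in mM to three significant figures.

From v = Vmax[S]/(Km+[S]), each point gives Vmax = v(Km+[S])/[S].
Equating: 68.1(Km+0.710)/0.710 = 242(Km+7.32)/7.32.
95.92·Km + 68.1 = 33.06·Km + 242, so (95.92 − 33.06)·Km = 242 − 68.1.
Km = 173.9/62.86 = 2.77 mM; then Vmax = 68.1(2.77+0.710)/0.710 = 333 μmol·min⁻¹.

2.77 mM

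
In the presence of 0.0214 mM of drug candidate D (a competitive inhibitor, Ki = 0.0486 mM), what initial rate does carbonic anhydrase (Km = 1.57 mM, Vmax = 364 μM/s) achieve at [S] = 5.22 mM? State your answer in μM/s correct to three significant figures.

With α = 1 + [I]/Ki = 1 + 0.0214/0.0486 = 1.440, the competitive rate law is v = Vmax[S] / (αKm + [S]).
v = 364×5.22 / (1.440×1.57 + 5.22) = 1900/7.481 = 254 μM/s.

254 μM/s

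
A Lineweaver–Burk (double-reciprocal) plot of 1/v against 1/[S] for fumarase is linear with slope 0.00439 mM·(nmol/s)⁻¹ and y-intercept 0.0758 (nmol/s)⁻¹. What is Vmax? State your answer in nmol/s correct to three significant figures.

13.2 nmol/s

The y-intercept of a Lineweaver–Burk plot equals 1/Vmax, so Vmax = 1/0.0758 = 13.2 nmol/s.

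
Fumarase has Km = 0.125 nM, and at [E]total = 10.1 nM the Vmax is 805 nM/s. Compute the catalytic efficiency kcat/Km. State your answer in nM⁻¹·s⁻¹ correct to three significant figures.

638 nM⁻¹·s⁻¹

kcat = Vmax/[E]total = 805/10.1 = 79.7 s⁻¹.
kcat/Km = 79.7/0.125 = 638 nM⁻¹·s⁻¹.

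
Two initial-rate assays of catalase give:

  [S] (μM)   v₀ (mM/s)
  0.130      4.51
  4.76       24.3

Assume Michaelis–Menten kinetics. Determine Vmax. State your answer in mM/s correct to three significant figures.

From v = Vmax[S]/(Km+[S]), each point gives Vmax = v(Km+[S])/[S].
Equating: 4.51(Km+0.130)/0.130 = 24.3(Km+4.76)/4.76.
34.69·Km + 4.51 = 5.105·Km + 24.3, so (34.69 − 5.105)·Km = 24.3 − 4.51.
Km = 19.79/29.59 = 0.669 μM; then Vmax = 4.51(0.669+0.130)/0.130 = 27.7 mM/s.

27.7 mM/s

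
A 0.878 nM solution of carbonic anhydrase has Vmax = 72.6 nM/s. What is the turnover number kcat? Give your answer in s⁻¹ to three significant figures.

kcat = Vmax/[E]total = 72.6 nM/s / 0.878 nM = 82.7 s⁻¹.

82.7 s⁻¹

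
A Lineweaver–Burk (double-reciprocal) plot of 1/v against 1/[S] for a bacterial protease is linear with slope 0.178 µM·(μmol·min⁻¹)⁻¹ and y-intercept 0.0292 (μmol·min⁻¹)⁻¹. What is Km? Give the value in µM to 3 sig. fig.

y-intercept = 1/Vmax ⇒ Vmax = 34.2 μmol·min⁻¹; slope = Km/Vmax ⇒ Km = slope × Vmax.
Km = 0.178 × 34.2 = 6.10 µM.

6.10 µM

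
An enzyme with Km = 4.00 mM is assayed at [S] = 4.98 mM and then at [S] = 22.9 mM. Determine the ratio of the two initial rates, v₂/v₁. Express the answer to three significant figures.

1.54

The fractional saturations are [S]/(Km+[S]) = 4.98/8.980 = 0.5546 and 22.9/26.90 = 0.8513.
v₂/v₁ is just their ratio: 0.8513/0.5546 = 1.54.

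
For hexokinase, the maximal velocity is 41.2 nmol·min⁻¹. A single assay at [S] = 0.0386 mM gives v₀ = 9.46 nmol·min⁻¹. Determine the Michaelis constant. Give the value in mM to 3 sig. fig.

v/Vmax = 9.46/41.2 = 0.2296 = [S]/(Km+[S]).
So Km + [S] = [S]/0.2296 = 0.1681 mM, giving Km = 0.1681 − 0.0386 = 0.130 mM.

0.130 mM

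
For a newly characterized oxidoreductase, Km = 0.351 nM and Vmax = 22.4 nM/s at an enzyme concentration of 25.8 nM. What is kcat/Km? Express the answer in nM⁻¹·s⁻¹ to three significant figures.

kcat = Vmax/[E]total = 22.4/25.8 = 0.868 s⁻¹.
kcat/Km = 0.868/0.351 = 2.47 nM⁻¹·s⁻¹.

2.47 nM⁻¹·s⁻¹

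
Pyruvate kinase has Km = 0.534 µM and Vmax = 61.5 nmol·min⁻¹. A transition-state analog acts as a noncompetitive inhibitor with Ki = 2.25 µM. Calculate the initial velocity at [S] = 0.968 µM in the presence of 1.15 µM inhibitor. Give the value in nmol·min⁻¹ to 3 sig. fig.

With α = 1 + [I]/Ki = 1 + 1.15/2.25 = 1.511, the noncompetitive rate law is v = (Vmax/α)·[S] / (Km + [S]).
v = (61.5/1.511)×0.968 / (0.534 + 0.968) = 39.40/1.502 = 26.2 nmol·min⁻¹.

26.2 nmol·min⁻¹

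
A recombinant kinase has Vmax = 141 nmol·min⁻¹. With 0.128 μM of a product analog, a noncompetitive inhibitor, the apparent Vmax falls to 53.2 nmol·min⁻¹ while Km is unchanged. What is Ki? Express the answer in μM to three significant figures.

0.0776 μM

Noncompetitive: Vmax,app = Vmax/α with α = 1 + [I]/Ki.
α = Vmax/Vmax,app = 141/53.2 = 2.650.
Ki = [I]/(α − 1) = 0.128/1.650 = 0.0776 μM.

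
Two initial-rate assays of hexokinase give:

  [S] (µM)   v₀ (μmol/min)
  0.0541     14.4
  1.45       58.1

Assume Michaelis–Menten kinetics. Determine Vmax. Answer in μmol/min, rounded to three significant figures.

From v = Vmax[S]/(Km+[S]), each point gives Vmax = v(Km+[S])/[S].
Equating: 14.4(Km+0.0541)/0.0541 = 58.1(Km+1.45)/1.45.
266.2·Km + 14.4 = 40.07·Km + 58.1, so (266.2 − 40.07)·Km = 58.1 − 14.4.
Km = 43.70/226.1 = 0.193 µM; then Vmax = 14.4(0.193+0.0541)/0.0541 = 65.8 μmol/min.

65.8 μmol/min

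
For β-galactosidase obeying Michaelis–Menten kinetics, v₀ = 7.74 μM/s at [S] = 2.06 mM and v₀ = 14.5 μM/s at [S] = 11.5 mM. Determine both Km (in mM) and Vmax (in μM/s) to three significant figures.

From v = Vmax[S]/(Km+[S]), each point gives Vmax = v(Km+[S])/[S].
Equating: 7.74(Km+2.06)/2.06 = 14.5(Km+11.5)/11.5.
3.757·Km + 7.74 = 1.261·Km + 14.5, so (3.757 − 1.261)·Km = 14.5 − 7.74.
Km = 6.760/2.496 = 2.71 mM; then Vmax = 7.74(2.71+2.06)/2.06 = 17.9 μM/s.

Km = 2.71 mM; Vmax = 17.9 μM/s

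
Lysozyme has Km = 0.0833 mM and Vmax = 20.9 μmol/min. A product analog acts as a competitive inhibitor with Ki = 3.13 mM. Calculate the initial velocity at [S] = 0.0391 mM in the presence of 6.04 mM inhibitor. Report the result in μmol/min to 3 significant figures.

α = 1 + [I]/Ki = 1 + 6.04/3.13 = 2.930.
For a competitive inhibitor, Vmax is unchanged and the apparent Km becomes α·Km: Km,app = 0.244 mM, Vmax,app = 20.9 μmol/min.
v = Vmax,app·[S]/(Km,app + [S]) = 20.9 × 0.0391/(0.244 + 0.0391) = 2.89 μmol/min.

2.89 μmol/min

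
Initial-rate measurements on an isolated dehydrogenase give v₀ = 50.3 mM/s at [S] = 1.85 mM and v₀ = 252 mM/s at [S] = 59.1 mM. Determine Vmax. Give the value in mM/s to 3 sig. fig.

290 mM/s

From v = Vmax[S]/(Km+[S]), each point gives Vmax = v(Km+[S])/[S].
Equating: 50.3(Km+1.85)/1.85 = 252(Km+59.1)/59.1.
27.19·Km + 50.3 = 4.264·Km + 252, so (27.19 − 4.264)·Km = 252 − 50.3.
Km = 201.7/22.93 = 8.80 mM; then Vmax = 50.3(8.80+1.85)/1.85 = 290 mM/s.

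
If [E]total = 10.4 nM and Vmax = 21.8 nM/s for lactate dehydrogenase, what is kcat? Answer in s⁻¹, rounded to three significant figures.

kcat = Vmax/[E]total = 21.8 nM/s / 10.4 nM = 2.10 s⁻¹.

2.10 s⁻¹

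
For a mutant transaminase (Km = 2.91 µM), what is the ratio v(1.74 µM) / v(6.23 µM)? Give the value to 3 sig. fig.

Since Vmax cancels, v₂/v₁ = [S]₂(Km+[S]₁) / [S]₁(Km+[S]₂).
= 1.74×(2.91+6.23) / (6.23×(2.91+1.74)) = 15.90/28.97 = 0.549.

0.549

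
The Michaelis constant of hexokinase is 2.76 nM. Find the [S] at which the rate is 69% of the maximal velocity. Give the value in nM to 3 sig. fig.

6.14 nM

v/Vmax = [S]/(Km+[S]) = 0.69, so [S] = Km·0.69/(1 − 0.69) = 2.76 × 2.226.
[S] = 6.14 nM.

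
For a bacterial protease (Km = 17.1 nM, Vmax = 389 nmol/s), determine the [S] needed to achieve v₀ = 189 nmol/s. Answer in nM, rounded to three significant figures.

The required fractional saturation is v/Vmax = 189/389 = 0.4859.
Then [S]/(Km+[S]) = 0.4859 ⇒ [S] = 17.1 × 0.4859/(1 − 0.4859) = 16.2 nM.

16.2 nM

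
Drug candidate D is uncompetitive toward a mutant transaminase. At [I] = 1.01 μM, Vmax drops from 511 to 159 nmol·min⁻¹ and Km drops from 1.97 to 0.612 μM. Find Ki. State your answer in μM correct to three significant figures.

0.456 μM

Uncompetitive: Vmax,app = Vmax/α (and Km,app = Km/α) with α = 1 + [I]/Ki.
α = Vmax/Vmax,app = 511/159 = 3.214.
Ki = [I]/(α − 1) = 1.01/2.214 = 0.456 μM.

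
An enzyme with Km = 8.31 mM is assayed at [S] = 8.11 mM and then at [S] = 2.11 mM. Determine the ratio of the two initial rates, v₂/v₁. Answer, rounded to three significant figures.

0.410

Since Vmax cancels, v₂/v₁ = [S]₂(Km+[S]₁) / [S]₁(Km+[S]₂).
= 2.11×(8.31+8.11) / (8.11×(8.31+2.11)) = 34.65/84.51 = 0.410.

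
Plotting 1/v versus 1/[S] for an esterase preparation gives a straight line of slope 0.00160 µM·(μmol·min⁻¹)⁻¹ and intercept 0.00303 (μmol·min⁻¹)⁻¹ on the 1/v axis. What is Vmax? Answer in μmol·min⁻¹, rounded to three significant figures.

330 μmol·min⁻¹

The y-intercept of a Lineweaver–Burk plot equals 1/Vmax, so Vmax = 1/0.00303 = 330 μmol·min⁻¹.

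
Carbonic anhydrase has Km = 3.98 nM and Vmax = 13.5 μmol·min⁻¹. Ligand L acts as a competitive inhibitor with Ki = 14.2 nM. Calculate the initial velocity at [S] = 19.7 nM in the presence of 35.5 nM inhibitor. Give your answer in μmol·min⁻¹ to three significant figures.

α = 1 + [I]/Ki = 1 + 35.5/14.2 = 3.500.
For a competitive inhibitor, Vmax is unchanged and the apparent Km becomes α·Km: Km,app = 13.9 nM, Vmax,app = 13.5 μmol·min⁻¹.
v = Vmax,app·[S]/(Km,app + [S]) = 13.5 × 19.7/(13.9 + 19.7) = 7.91 μmol·min⁻¹.

7.91 μmol·min⁻¹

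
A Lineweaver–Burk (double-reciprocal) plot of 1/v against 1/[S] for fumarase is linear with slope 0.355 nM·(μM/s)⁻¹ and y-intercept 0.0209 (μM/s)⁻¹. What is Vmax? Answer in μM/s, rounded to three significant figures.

47.8 μM/s

The y-intercept of a Lineweaver–Burk plot equals 1/Vmax, so Vmax = 1/0.0209 = 47.8 μM/s.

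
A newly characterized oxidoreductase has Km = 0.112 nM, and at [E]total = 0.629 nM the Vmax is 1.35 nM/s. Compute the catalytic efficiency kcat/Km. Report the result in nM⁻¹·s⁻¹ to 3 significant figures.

19.2 nM⁻¹·s⁻¹

kcat = Vmax/[E]total = 1.35/0.629 = 2.15 s⁻¹.
kcat/Km = 2.15/0.112 = 19.2 nM⁻¹·s⁻¹.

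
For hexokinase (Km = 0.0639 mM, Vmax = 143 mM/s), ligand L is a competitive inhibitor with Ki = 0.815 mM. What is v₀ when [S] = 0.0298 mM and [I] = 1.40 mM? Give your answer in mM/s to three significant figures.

α = 1 + [I]/Ki = 1 + 1.40/0.815 = 2.718.
For a competitive inhibitor, Vmax is unchanged and the apparent Km becomes α·Km: Km,app = 0.174 mM, Vmax,app = 143 mM/s.
v = Vmax,app·[S]/(Km,app + [S]) = 143 × 0.0298/(0.174 + 0.0298) = 20.9 mM/s.

20.9 mM/s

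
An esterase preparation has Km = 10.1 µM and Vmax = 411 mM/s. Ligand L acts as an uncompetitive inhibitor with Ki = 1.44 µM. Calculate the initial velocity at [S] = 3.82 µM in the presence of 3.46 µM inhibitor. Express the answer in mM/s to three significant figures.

With α = 1 + [I]/Ki = 1 + 3.46/1.44 = 3.403, the uncompetitive rate law is v = (Vmax/α)·[S] / (Km/α + [S]).
v = (411/3.403)×3.82 / (10.1/3.403 + 3.82) = 461.4/6.788 = 68.0 mM/s.

68.0 mM/s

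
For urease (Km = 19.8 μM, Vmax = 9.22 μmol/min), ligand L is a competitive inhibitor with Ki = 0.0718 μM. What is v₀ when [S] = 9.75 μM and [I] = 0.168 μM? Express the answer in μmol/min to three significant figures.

α = 1 + [I]/Ki = 1 + 0.168/0.0718 = 3.340.
For a competitive inhibitor, Vmax is unchanged and the apparent Km becomes α·Km: Km,app = 66.1 μM, Vmax,app = 9.22 μmol/min.
v = Vmax,app·[S]/(Km,app + [S]) = 9.22 × 9.75/(66.1 + 9.75) = 1.18 μmol/min.

1.18 μmol/min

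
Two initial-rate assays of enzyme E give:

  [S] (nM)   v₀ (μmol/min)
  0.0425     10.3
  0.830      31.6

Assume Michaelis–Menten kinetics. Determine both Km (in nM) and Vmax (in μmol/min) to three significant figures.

Km = 0.104 nM; Vmax = 35.6 μmol/min

In reciprocal form, 1/v = (Km/Vmax)·(1/[S]) + 1/Vmax. The two points give (1/[S], 1/v) = (23.53, 0.09709) and (1.205, 0.03165).
Slope = (0.09709 − 0.03165)/(23.53 − 1.205) = 0.002931; intercept = 0.09709 − 0.002931×23.53 = 0.02811.
Vmax = 1/intercept = 35.6 μmol/min; Km = slope × Vmax = 0.002931 × 35.6 = 0.104 nM.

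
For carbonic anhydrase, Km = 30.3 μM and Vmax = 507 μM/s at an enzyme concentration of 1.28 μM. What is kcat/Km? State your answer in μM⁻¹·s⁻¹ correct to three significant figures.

13.1 μM⁻¹·s⁻¹

kcat = Vmax/[E]total = 507/1.28 = 396 s⁻¹.
kcat/Km = 396/30.3 = 13.1 μM⁻¹·s⁻¹.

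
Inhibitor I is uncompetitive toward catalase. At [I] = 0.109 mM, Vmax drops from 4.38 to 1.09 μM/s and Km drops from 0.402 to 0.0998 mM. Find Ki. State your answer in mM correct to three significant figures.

0.0361 mM

Uncompetitive: Vmax,app = Vmax/α (and Km,app = Km/α) with α = 1 + [I]/Ki.
α = Vmax/Vmax,app = 4.38/1.09 = 4.018.
Ki = [I]/(α − 1) = 0.109/3.018 = 0.0361 mM.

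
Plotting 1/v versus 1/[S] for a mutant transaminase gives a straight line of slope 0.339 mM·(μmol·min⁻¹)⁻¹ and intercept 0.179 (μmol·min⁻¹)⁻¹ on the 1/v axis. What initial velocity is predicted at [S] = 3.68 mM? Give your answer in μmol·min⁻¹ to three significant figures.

The y-intercept is 1/Vmax, so Vmax = 1/0.179 = 5.59 μmol·min⁻¹.
The slope is Km/Vmax, so Km = 0.339 × 5.59 = 1.89 mM.
Then v = 5.59 × 3.68/(1.89 + 3.68) = 3.69 μmol·min⁻¹.

3.69 μmol·min⁻¹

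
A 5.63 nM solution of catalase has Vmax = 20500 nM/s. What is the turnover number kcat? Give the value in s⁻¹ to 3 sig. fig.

3640 s⁻¹

kcat = Vmax/[E]total = 20500 nM/s / 5.63 nM = 3640 s⁻¹.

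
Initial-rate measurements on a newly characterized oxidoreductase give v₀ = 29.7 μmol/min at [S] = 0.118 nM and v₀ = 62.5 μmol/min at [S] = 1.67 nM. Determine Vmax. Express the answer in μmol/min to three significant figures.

68.2 μmol/min

From v = Vmax[S]/(Km+[S]), each point gives Vmax = v(Km+[S])/[S].
Equating: 29.7(Km+0.118)/0.118 = 62.5(Km+1.67)/1.67.
251.7·Km + 29.7 = 37.43·Km + 62.5, so (251.7 − 37.43)·Km = 62.5 − 29.7.
Km = 32.80/214.3 = 0.153 nM; then Vmax = 29.7(0.153+0.118)/0.118 = 68.2 μmol/min.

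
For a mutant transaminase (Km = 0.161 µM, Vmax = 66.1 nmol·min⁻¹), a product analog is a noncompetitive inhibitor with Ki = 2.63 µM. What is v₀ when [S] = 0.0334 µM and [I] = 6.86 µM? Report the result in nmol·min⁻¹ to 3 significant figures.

α = 1 + [I]/Ki = 1 + 6.86/2.63 = 3.608.
For a noncompetitive inhibitor, Vmax is reduced to Vmax/α while Km is unchanged: Km,app = 0.161 µM, Vmax,app = 18.3 nmol·min⁻¹.
v = Vmax,app·[S]/(Km,app + [S]) = 18.3 × 0.0334/(0.161 + 0.0334) = 3.15 nmol·min⁻¹.

3.15 nmol·min⁻¹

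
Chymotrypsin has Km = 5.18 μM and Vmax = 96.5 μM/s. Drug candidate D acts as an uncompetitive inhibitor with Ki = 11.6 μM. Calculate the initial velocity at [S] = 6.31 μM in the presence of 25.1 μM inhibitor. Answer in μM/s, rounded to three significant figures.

With α = 1 + [I]/Ki = 1 + 25.1/11.6 = 3.164, the uncompetitive rate law is v = (Vmax/α)·[S] / (Km/α + [S]).
v = (96.5/3.164)×6.31 / (5.18/3.164 + 6.31) = 192.5/7.947 = 24.2 μM/s.

24.2 μM/s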